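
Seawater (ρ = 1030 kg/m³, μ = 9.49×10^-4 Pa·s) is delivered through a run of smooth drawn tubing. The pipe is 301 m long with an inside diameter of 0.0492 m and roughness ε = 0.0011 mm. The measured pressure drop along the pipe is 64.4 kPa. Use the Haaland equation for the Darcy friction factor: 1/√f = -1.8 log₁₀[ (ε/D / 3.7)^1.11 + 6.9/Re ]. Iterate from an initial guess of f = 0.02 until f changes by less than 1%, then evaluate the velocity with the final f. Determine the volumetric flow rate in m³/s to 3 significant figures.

Q ≈ 0.00190 m³/s

Rearranging Darcy-Weisbach: V = √(2·ΔP·D/(f·L·ρ)). With ε/D = 1.1e-06/0.0492 = 2.24e-05, iterate starting from f = 0.02:
  f = 0.02 → V = √(2·6.44e+04·0.0492/(0.02·301·1030)) = 1.011 m/s; Re = ρVD/μ = 5.398e+04; f → 0.02042
  f = 0.02042 → V = 1.001 m/s; Re = 5.343e+04; f → 0.02046
Converged (Δf/f < 1%). With the final f = 0.02046: V = √(2·6.44e+04·0.0492/(0.02046·301·1030)) = 0.9994 m/s.
Q = V·A = 0.9994·(π/4·0.0492²) = 0.0019 m³/s = 0.00190 m³/s.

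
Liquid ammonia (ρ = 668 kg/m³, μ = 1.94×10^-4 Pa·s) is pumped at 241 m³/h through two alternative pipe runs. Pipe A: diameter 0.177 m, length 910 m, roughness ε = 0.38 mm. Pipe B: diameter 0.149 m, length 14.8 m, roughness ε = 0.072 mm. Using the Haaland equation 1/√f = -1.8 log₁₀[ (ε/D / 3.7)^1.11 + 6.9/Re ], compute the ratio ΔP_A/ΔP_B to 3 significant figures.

Pipe A: V = Q/A = 0.06694/0.02461 = 2.721 m/s; Re = 1.658e+06; ε/D = 0.00215; Haaland → f = 0.02401; ΔP_A = f(L/D)(ρV²/2) = 3.052e+05 Pa.
Pipe B: V = Q/A = 0.06694/0.01744 = 3.839 m/s; Re = 1.97e+06; ε/D = 0.000483; Haaland → f = 0.01684; ΔP_B = f(L/D)(ρV²/2) = 8235 Pa.
ΔP_A/ΔP_B = 3.052e+05/8235 = 37.1.

ΔP_A/ΔP_B ≈ 37.1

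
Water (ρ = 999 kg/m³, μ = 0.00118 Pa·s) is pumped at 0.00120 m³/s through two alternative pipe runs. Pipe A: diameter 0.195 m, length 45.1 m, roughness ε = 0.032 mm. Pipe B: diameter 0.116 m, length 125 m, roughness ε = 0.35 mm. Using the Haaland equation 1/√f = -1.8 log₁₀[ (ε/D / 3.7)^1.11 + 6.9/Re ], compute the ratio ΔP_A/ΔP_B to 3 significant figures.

ΔP_A/ΔP_B ≈ 0.0274

Pipe A: V = Q/A = 0.0012/0.02986 = 0.04018 m/s; Re = 6633; ε/D = 0.000164; Haaland → f = 0.03483; ΔP_A = f(L/D)(ρV²/2) = 6.497 Pa.
Pipe B: V = Q/A = 0.0012/0.01057 = 0.1135 m/s; Re = 1.115e+04; ε/D = 0.00302; Haaland → f = 0.03421; ΔP_B = f(L/D)(ρV²/2) = 237.4 Pa.
ΔP_A/ΔP_B = 6.497/237.4 = 0.0274.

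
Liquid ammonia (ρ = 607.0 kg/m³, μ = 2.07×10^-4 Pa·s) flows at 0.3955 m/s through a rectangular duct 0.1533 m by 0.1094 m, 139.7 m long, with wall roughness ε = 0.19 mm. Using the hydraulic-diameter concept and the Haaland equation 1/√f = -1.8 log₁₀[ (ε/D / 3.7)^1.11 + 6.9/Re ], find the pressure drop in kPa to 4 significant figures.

ΔP ≈ 1.194 kPa

Hydraulic diameter D_h = 4A/P = 4·(0.1533·0.1094)/(2·(0.1533+0.1094)) = 0.06708/0.5254 = 0.1277 m.
Re = ρVD_h/μ = 607·0.3955·0.1277/0.000207 = 1.481e+05.
ε/D_h = 0.00019/0.1277 = 0.00149; Haaland gives 1/√f = -1.8 log₁₀[0.00017+4.66e-05] = 6.595, so f = 0.02299.
ΔP = f(L/D_h)(ρV²/2) = 0.02299·139.7/0.1277·47.47 = 1194 Pa.
ΔP = 1.194 kPa.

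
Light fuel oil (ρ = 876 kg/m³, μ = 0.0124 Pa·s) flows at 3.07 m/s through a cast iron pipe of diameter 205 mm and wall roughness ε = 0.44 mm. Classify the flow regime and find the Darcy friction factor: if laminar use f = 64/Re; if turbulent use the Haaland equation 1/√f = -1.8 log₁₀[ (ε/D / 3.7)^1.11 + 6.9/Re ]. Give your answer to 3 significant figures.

Re = ρVD/μ = 876·3.07·0.205/0.0124 = 4.446e+04.
Re > 4000 → turbulent. ε/D = 0.00044/0.205 = 0.00215; Haaland: 1/√f = -1.8 log₁₀[0.000256 + 0.000155] = 6.096, so f = 0.02691.

f ≈ 0.0269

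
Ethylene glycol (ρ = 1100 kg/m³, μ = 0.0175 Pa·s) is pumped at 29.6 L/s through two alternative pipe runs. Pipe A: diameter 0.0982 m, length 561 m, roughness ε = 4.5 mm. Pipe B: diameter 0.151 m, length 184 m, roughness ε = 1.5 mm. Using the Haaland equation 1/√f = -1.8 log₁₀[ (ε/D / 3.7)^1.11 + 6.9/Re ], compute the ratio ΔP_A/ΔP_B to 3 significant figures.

ΔP_A/ΔP_B ≈ 44.4

Pipe A: V = Q/A = 0.0296/0.007574 = 3.908 m/s; Re = 2.412e+04; ε/D = 0.0458; Haaland → f = 0.06993; ΔP_A = f(L/D)(ρV²/2) = 3.356e+06 Pa.
Pipe B: V = Q/A = 0.0296/0.01791 = 1.653 m/s; Re = 1.569e+04; ε/D = 0.00993; Haaland → f = 0.04125; ΔP_B = f(L/D)(ρV²/2) = 7.554e+04 Pa.
ΔP_A/ΔP_B = 3.356e+06/7.554e+04 = 44.4.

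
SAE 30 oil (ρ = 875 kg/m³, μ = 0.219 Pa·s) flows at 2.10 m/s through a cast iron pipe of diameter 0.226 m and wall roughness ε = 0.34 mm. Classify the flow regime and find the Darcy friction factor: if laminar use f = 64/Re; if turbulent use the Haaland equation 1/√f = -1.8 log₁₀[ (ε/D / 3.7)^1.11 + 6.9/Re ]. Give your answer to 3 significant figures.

Re = ρVD/μ = 875·2.1·0.226/0.219 = 1896.
Re < 2300 → laminar, so f = 64/Re = 0.03375 (roughness is irrelevant in laminar flow).

f ≈ 0.0338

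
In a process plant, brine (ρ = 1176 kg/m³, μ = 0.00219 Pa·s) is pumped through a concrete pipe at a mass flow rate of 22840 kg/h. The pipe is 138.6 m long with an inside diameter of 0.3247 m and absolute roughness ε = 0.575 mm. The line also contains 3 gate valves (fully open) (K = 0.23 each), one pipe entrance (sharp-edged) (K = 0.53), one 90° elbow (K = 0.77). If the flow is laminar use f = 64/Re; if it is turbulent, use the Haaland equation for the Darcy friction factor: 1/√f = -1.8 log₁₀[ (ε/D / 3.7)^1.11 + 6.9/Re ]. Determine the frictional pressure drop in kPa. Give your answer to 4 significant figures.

ΔP ≈ 0.03942 kPa

ṁ = 22840 kg/h = 22840/3600 = 6.344 kg/s.
A = πD²/4 = π(0.3247)²/4 = 0.0828 m²; mean velocity V = ṁ/(ρA) = 6.344/(1176 · 0.0828) = 0.06515 m/s.
Reynolds number Re = ρVD/μ = 1176 · 0.06515 · 0.3247 / 0.00219 = 1.136e+04.
Re > 4000 → turbulent. Relative roughness ε/D = 0.000575/0.3247 = 0.00177. Haaland: 1/√f = -1.8 log₁₀[(0.00177/3.7)^1.11 + 6.9/1.136e+04] = -1.8 log₁₀[0.000206 + 0.000607] = 5.561, so f = 0.03234.
Total minor-loss coefficient ΣK = 3·0.23 + 1·0.53 + 1·0.77 = 1.99.
ΔP = [f·L/D + ΣK]·(ρV²/2) = [0.03234·138.6/0.3247 + 1.99]·(1176·0.06515²/2) = [13.8 + 1.99]·2.496 = 39.42 Pa.
ΔP = 39.42 Pa = 0.03942 kPa.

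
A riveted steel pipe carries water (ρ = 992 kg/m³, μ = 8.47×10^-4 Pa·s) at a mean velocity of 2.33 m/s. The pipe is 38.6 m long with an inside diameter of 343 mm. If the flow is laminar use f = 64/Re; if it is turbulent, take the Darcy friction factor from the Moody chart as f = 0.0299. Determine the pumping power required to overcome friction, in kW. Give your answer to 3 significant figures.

P ≈ 1.95 kW

Reynolds number Re = ρVD/μ = 992 · 2.33 · 0.343 / 0.000847 = 9.36e+05.
Re > 4000 → turbulent; use the Moody-chart value f = 0.0299.
Darcy-Weisbach: ΔP = f(L/D)(ρV²/2) = 0.0299·(38.6/0.343)·(992·2.33²/2) = 0.0299·112.5·2693 = 9061 Pa.
Q = V·A = 2.33·0.0924 = 0.2153 m³/s.
Pumping power P = QΔP = 0.2153·9061 = 1951 W = 1.95 kW.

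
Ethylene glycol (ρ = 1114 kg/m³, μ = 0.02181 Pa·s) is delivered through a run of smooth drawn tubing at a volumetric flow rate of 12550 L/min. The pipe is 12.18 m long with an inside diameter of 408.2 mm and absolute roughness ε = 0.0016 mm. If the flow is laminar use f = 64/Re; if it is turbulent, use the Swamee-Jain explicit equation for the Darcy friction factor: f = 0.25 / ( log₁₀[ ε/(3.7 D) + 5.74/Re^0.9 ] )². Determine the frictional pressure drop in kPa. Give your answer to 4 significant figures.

ΔP ≈ 0.9684 kPa

Q = 12550 L/min = 12550/60000 = 0.2092 m³/s.
Cross-sectional area A = πD²/4 = π(0.4082)²/4 = 0.1309 m²; mean velocity V = Q/A = 0.2092/0.1309 = 1.598 m/s.
Reynolds number Re = ρVD/μ = 1114 · 1.598 · 0.4082 / 0.0218 = 3.332e+04.
Re > 4000 → turbulent. Relative roughness ε/D = 1.6e-06/0.4082 = 3.92e-06. Swamee-Jain: f = 0.25/(log₁₀[3.92e-06/3.7 + 5.74/3.332e+04^0.9])² = 0.25/(log₁₀[1.06e-06 + 0.000488])² = 0.25/(-3.311)² = 0.02281.
Darcy-Weisbach: ΔP = f(L/D)(ρV²/2) = 0.02281·(12.18/0.4082)·(1114·1.598²/2) = 0.02281·29.84·1423 = 968.4 Pa.
ΔP = 968.4 Pa = 0.9684 kPa.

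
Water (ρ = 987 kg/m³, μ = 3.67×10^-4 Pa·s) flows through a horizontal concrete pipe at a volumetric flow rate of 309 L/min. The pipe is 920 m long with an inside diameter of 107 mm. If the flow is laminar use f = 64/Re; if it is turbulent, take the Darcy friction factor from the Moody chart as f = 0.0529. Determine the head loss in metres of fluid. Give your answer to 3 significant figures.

Q = 309 L/min = 309/60000 = 0.00515 m³/s.
Cross-sectional area A = πD²/4 = π(0.107)²/4 = 0.008992 m²; mean velocity V = Q/A = 0.00515/0.008992 = 0.5727 m/s.
Reynolds number Re = ρVD/μ = 987 · 0.5727 · 0.107 / 0.000367 = 1.648e+05.
Re > 4000 → turbulent; use the Moody-chart value f = 0.0529.
Darcy-Weisbach: ΔP = f(L/D)(ρV²/2) = 0.0529·(920/0.107)·(987·0.5727²/2) = 0.0529·8598·161.9 = 7.363e+04 Pa.
Head loss h_f = ΔP/(ρg) = 7.363e+04/(987·9.81) = 7.60 m.

h_f ≈ 7.60 m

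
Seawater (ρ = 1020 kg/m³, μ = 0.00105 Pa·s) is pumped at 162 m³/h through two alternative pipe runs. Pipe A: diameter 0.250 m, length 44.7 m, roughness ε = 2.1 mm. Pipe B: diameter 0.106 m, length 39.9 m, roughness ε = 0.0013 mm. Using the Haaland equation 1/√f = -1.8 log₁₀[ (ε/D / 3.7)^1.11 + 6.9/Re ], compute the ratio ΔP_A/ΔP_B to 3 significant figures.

Pipe A: V = Q/A = 0.045/0.04909 = 0.9167 m/s; Re = 2.226e+05; ε/D = 0.0084; Haaland → f = 0.03612; ΔP_A = f(L/D)(ρV²/2) = 2768 Pa.
Pipe B: V = Q/A = 0.045/0.008825 = 5.099 m/s; Re = 5.251e+05; ε/D = 1.23e-05; Haaland → f = 0.01309; ΔP_B = f(L/D)(ρV²/2) = 6.537e+04 Pa.
ΔP_A/ΔP_B = 2768/6.537e+04 = 0.0423.

ΔP_A/ΔP_B ≈ 0.0423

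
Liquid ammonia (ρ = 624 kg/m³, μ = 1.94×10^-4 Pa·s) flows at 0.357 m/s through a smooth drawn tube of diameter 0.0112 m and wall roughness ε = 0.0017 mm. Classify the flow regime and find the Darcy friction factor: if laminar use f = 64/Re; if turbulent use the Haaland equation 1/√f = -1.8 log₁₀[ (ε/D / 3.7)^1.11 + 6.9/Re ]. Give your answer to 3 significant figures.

f ≈ 0.0290

Re = ρVD/μ = 624·0.357·0.0112/0.000194 = 1.286e+04.
Re > 4000 → turbulent. ε/D = 1.7e-06/0.0112 = 0.000152; Haaland: 1/√f = -1.8 log₁₀[1.35e-05 + 0.000537] = 5.867, so f = 0.02905.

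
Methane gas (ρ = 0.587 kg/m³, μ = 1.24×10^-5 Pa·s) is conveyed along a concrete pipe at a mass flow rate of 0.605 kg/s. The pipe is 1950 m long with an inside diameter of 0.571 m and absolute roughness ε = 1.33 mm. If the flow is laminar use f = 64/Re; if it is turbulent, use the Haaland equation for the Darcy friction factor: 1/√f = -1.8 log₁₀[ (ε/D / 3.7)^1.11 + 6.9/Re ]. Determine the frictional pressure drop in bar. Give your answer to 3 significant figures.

ΔP ≈ 0.00418 bar

A = πD²/4 = π(0.571)²/4 = 0.2561 m²; mean velocity V = ṁ/(ρA) = 0.605/(0.587 · 0.2561) = 4.025 m/s.
Reynolds number Re = ρVD/μ = 0.587 · 4.025 · 0.571 / 1.24e-05 = 1.088e+05.
Re > 4000 → turbulent. Relative roughness ε/D = 0.00133/0.571 = 0.00233. Haaland: 1/√f = -1.8 log₁₀[(0.00233/3.7)^1.11 + 6.9/1.088e+05] = -1.8 log₁₀[0.00028 + 6.34e-05] = 6.236, so f = 0.02572.
Darcy-Weisbach: ΔP = f(L/D)(ρV²/2) = 0.02572·(1950/0.571)·(0.587·4.025²/2) = 0.02572·3415·4.755 = 417.6 Pa.
ΔP = 417.6 Pa = 0.00418 bar.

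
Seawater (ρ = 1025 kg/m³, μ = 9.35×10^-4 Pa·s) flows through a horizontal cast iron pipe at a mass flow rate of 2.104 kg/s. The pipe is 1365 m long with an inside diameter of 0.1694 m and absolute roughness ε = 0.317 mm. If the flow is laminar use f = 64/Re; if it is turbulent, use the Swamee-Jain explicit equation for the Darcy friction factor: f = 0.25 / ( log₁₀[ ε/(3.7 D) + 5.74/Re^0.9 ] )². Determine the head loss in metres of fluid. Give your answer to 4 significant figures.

A = πD²/4 = π(0.1694)²/4 = 0.02254 m²; mean velocity V = ṁ/(ρA) = 2.104/(1025 · 0.02254) = 0.09108 m/s.
Reynolds number Re = ρVD/μ = 1025 · 0.09108 · 0.1694 / 0.000935 = 1.691e+04.
Re > 4000 → turbulent. Relative roughness ε/D = 0.000317/0.1694 = 0.00187. Swamee-Jain: f = 0.25/(log₁₀[0.00187/3.7 + 5.74/1.691e+04^0.9])² = 0.25/(log₁₀[0.000506 + 0.000898])² = 0.25/(-2.853)² = 0.03072.
Darcy-Weisbach: ΔP = f(L/D)(ρV²/2) = 0.03072·(1365/0.1694)·(1025·0.09108²/2) = 0.03072·8058·4.251 = 1052 Pa.
Head loss h_f = ΔP/(ρg) = 1052/(1025·9.81) = 0.1047 m.

h_f ≈ 0.1047 m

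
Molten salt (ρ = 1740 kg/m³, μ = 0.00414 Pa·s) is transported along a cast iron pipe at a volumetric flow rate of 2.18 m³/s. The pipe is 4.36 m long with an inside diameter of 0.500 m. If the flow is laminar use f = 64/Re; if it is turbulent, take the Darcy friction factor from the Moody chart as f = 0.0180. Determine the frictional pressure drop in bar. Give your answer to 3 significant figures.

ΔP ≈ 0.168 bar

Cross-sectional area A = πD²/4 = π(0.5)²/4 = 0.1963 m²; mean velocity V = Q/A = 2.18/0.1963 = 11.1 m/s.
Reynolds number Re = ρVD/μ = 1740 · 11.1 · 0.5 / 0.00414 = 2.333e+06.
Re > 4000 → turbulent; use the Moody-chart value f = 0.0180.
Darcy-Weisbach: ΔP = f(L/D)(ρV²/2) = 0.018·(4.36/0.5)·(1740·11.1²/2) = 0.018·8.72·1.072e+05 = 1.683e+04 Pa.
ΔP = 1.683e+04 Pa = 0.168 bar.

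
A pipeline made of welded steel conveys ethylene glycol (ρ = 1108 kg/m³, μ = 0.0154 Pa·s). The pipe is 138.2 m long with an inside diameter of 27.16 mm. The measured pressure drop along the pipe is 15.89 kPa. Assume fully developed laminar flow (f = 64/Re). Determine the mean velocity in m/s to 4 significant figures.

V ≈ 0.1721 m/s

For laminar flow, f = 64/Re with Re = ρVD/μ, so Darcy-Weisbach reduces to ΔP = 32μLV/D². Solving for V: V = ΔP·D²/(32μL) = 1.589e+04·(0.02716)²/(32·0.0154·138.2) = 0.1721 m/s.
Check: Re = ρVD/μ = 1108·0.1721·0.02716/0.0154 = 336.3 < 2300, so the laminar assumption holds.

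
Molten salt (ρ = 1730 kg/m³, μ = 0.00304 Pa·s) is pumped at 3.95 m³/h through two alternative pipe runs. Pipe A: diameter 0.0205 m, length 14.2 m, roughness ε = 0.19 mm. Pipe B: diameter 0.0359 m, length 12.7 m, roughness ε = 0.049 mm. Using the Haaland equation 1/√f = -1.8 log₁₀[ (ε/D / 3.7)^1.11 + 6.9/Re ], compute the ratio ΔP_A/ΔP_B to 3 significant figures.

Pipe A: V = Q/A = 0.001097/0.0003301 = 3.324 m/s; Re = 3.878e+04; ε/D = 0.00927; Haaland → f = 0.0385; ΔP_A = f(L/D)(ρV²/2) = 2.549e+05 Pa.
Pipe B: V = Q/A = 0.001097/0.001012 = 1.084 m/s; Re = 2.215e+04; ε/D = 0.00136; Haaland → f = 0.02781; ΔP_B = f(L/D)(ρV²/2) = 9999 Pa.
ΔP_A/ΔP_B = 2.549e+05/9999 = 25.5.

ΔP_A/ΔP_B ≈ 25.5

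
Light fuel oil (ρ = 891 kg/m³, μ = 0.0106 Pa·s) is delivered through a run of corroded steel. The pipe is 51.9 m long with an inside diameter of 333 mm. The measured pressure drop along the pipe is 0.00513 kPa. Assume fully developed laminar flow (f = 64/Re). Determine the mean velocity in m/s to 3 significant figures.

V ≈ 0.0323 m/s

For laminar flow, f = 64/Re with Re = ρVD/μ, so Darcy-Weisbach reduces to ΔP = 32μLV/D². Solving for V: V = ΔP·D²/(32μL) = 5.13·(0.333)²/(32·0.0106·51.9) = 0.03231 m/s.
Check: Re = ρVD/μ = 891·0.03231·0.333/0.0106 = 904.5 < 2300, so the laminar assumption holds.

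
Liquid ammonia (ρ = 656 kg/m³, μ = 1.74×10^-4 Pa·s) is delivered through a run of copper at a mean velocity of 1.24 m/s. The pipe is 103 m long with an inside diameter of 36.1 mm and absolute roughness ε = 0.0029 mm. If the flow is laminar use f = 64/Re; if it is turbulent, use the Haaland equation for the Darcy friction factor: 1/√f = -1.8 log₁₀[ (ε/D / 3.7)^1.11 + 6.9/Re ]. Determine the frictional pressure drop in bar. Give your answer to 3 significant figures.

ΔP ≈ 0.238 bar

Reynolds number Re = ρVD/μ = 656 · 1.24 · 0.0361 / 0.000174 = 1.688e+05.
Re > 4000 → turbulent. Relative roughness ε/D = 2.9e-06/0.0361 = 8.03e-05. Haaland: 1/√f = -1.8 log₁₀[(8.03e-05/3.7)^1.11 + 6.9/1.688e+05] = -1.8 log₁₀[6.66e-06 + 4.09e-05] = 7.781, so f = 0.01652.
Darcy-Weisbach: ΔP = f(L/D)(ρV²/2) = 0.01652·(103/0.0361)·(656·1.24²/2) = 0.01652·2853·504.3 = 2.377e+04 Pa.
ΔP = 2.377e+04 Pa = 0.238 bar.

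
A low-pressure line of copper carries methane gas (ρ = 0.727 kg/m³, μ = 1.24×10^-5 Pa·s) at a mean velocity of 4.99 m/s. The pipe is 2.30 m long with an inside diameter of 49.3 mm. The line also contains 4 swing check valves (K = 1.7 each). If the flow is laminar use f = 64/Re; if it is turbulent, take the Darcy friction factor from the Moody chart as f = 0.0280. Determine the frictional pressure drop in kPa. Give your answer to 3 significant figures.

Reynolds number Re = ρVD/μ = 0.727 · 4.99 · 0.0493 / 1.24e-05 = 1.442e+04.
Re > 4000 → turbulent; use the Moody-chart value f = 0.0280.
Total minor-loss coefficient ΣK = 4·1.7 = 6.8.
ΔP = [f·L/D + ΣK]·(ρV²/2) = [0.028·2.3/0.0493 + 6.8]·(0.727·4.99²/2) = [1.306 + 6.8]·9.051 = 73.37 Pa.
ΔP = 73.37 Pa = 0.0734 kPa.

ΔP ≈ 0.0734 kPa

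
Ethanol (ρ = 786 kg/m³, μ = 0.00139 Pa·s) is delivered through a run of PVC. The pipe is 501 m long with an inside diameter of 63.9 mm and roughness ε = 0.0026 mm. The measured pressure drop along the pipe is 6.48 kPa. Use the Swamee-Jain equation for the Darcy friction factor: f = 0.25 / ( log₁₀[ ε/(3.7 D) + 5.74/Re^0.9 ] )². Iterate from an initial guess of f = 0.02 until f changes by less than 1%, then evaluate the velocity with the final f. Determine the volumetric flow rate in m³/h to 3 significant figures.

Rearranging Darcy-Weisbach: V = √(2·ΔP·D/(f·L·ρ)). With ε/D = 2.6e-06/0.0639 = 4.07e-05, iterate starting from f = 0.02:
  f = 0.02 → V = √(2·6480·0.0639/(0.02·501·786)) = 0.3243 m/s; Re = ρVD/μ = 1.172e+04; f → 0.02974
  f = 0.02974 → V = 0.2659 m/s; Re = 9608; f → 0.03139
  f = 0.03139 → V = 0.2589 m/s; Re = 9353; f → 0.03162
Converged (Δf/f < 1%). With the final f = 0.03162: V = √(2·6480·0.0639/(0.03162·501·786)) = 0.2579 m/s.
Q = V·A = 0.2579·(π/4·0.0639²) = 0.0008271 m³/s = 2.98 m³/h.

Q ≈ 2.98 m³/h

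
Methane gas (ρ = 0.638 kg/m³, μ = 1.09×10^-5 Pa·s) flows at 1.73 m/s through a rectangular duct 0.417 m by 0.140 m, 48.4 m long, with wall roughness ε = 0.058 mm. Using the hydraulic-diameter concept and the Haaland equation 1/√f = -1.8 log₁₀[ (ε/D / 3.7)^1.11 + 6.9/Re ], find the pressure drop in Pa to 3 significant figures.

ΔP ≈ 5.70 Pa

Hydraulic diameter D_h = 4A/P = 4·(0.417·0.14)/(2·(0.417+0.14)) = 0.2335/1.114 = 0.2096 m.
Re = ρVD_h/μ = 0.638·1.73·0.2096/1.09e-05 = 2.123e+04.
ε/D_h = 5.8e-05/0.2096 = 0.000277; Haaland gives 1/√f = -1.8 log₁₀[2.63e-05+0.000325] = 6.218, so f = 0.02587.
ΔP = f(L/D_h)(ρV²/2) = 0.02587·48.4/0.2096·0.9547 = 5.702 Pa.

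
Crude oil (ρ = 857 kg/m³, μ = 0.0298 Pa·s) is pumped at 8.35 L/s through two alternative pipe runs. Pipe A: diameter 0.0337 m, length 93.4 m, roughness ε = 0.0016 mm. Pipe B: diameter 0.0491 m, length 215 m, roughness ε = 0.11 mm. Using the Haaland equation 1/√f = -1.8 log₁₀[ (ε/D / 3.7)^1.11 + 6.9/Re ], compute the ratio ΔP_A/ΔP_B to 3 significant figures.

Pipe A: V = Q/A = 0.00835/0.000892 = 9.361 m/s; Re = 9073; ε/D = 4.75e-05; Haaland → f = 0.03177; ΔP_A = f(L/D)(ρV²/2) = 3.307e+06 Pa.
Pipe B: V = Q/A = 0.00835/0.001893 = 4.41 m/s; Re = 6227; ε/D = 0.00224; Haaland → f = 0.0377; ΔP_B = f(L/D)(ρV²/2) = 1.376e+06 Pa.
ΔP_A/ΔP_B = 3.307e+06/1.376e+06 = 2.40.

ΔP_A/ΔP_B ≈ 2.40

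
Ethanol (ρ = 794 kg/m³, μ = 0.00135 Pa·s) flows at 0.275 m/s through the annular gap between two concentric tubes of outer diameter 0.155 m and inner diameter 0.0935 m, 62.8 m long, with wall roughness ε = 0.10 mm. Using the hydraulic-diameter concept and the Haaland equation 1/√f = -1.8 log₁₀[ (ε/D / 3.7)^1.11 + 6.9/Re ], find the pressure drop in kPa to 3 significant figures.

Hydraulic diameter D_h = 4A/P = D_o - D_i = 0.155 - 0.0935 = 0.0615 m.
Re = ρVD_h/μ = 794·0.275·0.0615/0.00135 = 9947.
ε/D_h = 0.0001/0.0615 = 0.00163; Haaland gives 1/√f = -1.8 log₁₀[0.000188+0.000694] = 5.499, so f = 0.03307.
ΔP = f(L/D_h)(ρV²/2) = 0.03307·62.8/0.0615·30.02 = 1014 Pa.
ΔP = 1.01 kPa.

ΔP ≈ 1.01 kPa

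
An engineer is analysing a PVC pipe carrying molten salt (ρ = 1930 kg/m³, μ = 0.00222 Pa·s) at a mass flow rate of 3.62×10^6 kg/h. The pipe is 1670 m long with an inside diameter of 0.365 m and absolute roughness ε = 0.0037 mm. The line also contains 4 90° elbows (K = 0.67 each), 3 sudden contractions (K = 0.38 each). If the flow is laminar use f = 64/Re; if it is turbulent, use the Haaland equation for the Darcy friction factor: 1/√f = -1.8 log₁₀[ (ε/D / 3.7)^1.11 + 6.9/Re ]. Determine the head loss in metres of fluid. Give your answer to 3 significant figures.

ṁ = 3.62×10^6 kg/h = 3.62×10^6/3600 = 1006 kg/s.
A = πD²/4 = π(0.365)²/4 = 0.1046 m²; mean velocity V = ṁ/(ρA) = 1006/(1930 · 0.1046) = 4.979 m/s.
Reynolds number Re = ρVD/μ = 1930 · 4.979 · 0.365 / 0.00222 = 1.58e+06.
Re > 4000 → turbulent. Relative roughness ε/D = 3.7e-06/0.365 = 1.01e-05. Haaland: 1/√f = -1.8 log₁₀[(1.01e-05/3.7)^1.11 + 6.9/1.58e+06] = -1.8 log₁₀[6.7e-07 + 4.37e-06] = 9.536, so f = 0.011.
Total minor-loss coefficient ΣK = 4·0.67 + 3·0.38 = 3.82.
ΔP = [f·L/D + ΣK]·(ρV²/2) = [0.011·1670/0.365 + 3.82]·(1930·4.979²/2) = [50.31 + 3.82]·2.393e+04 = 1.295e+06 Pa.
Head loss h_f = ΔP/(ρg) = 1.295e+06/(1930·9.81) = 68.4 m.

h_f ≈ 68.4 m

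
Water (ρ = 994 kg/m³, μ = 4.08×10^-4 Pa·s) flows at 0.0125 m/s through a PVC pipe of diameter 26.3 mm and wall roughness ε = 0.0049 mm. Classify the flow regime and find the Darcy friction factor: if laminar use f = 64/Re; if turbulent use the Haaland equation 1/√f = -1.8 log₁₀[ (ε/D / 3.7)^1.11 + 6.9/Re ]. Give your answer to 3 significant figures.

Re = ρVD/μ = 994·0.0125·0.0263/0.000408 = 800.9.
Re < 2300 → laminar, so f = 64/Re = 0.07991 (roughness is irrelevant in laminar flow).

f ≈ 0.0799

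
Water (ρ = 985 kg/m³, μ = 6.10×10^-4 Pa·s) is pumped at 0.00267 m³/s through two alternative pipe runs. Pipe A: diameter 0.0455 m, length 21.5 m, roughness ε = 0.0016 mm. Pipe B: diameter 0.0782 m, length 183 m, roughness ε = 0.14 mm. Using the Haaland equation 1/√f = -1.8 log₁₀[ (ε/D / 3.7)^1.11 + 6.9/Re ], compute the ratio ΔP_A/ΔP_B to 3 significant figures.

ΔP_A/ΔP_B ≈ 1.22

Pipe A: V = Q/A = 0.00267/0.001626 = 1.642 m/s; Re = 1.206e+05; ε/D = 3.52e-05; Haaland → f = 0.01731; ΔP_A = f(L/D)(ρV²/2) = 1.086e+04 Pa.
Pipe B: V = Q/A = 0.00267/0.004803 = 0.5559 m/s; Re = 7.02e+04; ε/D = 0.00179; Haaland → f = 0.02502; ΔP_B = f(L/D)(ρV²/2) = 8910 Pa.
ΔP_A/ΔP_B = 1.086e+04/8910 = 1.22.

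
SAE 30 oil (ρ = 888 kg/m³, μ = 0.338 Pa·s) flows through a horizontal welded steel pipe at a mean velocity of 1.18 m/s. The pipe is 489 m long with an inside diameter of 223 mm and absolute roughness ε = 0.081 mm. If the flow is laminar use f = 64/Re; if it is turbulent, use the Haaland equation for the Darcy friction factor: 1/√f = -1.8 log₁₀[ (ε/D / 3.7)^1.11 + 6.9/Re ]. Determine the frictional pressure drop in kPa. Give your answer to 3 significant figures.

Reynolds number Re = ρVD/μ = 888 · 1.18 · 0.223 / 0.338 = 691.3.
Re < 2300 → laminar flow, so f = 64/Re = 64/691.3 = 0.09258 (the turbulent correlation is not needed).
Darcy-Weisbach: ΔP = f(L/D)(ρV²/2) = 0.09258·(489/0.223)·(888·1.18²/2) = 0.09258·2193·618.2 = 1.255e+05 Pa.
ΔP = 1.255e+05 Pa = 126 kPa.

ΔP ≈ 126 kPa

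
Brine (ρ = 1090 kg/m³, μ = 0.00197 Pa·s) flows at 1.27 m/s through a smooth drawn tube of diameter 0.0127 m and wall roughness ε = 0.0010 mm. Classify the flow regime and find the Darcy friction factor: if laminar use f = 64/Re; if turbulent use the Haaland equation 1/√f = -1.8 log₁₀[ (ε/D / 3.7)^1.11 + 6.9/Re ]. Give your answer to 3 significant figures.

Re = ρVD/μ = 1090·1.27·0.0127/0.00197 = 8924.
Re > 4000 → turbulent. ε/D = 1e-06/0.0127 = 7.87e-05; Haaland: 1/√f = -1.8 log₁₀[6.52e-06 + 0.000773] = 5.595, so f = 0.03195.

f ≈ 0.0320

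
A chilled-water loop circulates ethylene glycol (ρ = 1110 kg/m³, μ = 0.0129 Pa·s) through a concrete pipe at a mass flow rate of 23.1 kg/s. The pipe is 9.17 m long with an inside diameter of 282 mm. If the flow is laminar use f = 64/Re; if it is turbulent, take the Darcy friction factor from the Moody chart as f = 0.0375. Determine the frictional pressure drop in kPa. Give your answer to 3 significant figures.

ΔP ≈ 0.0751 kPa

A = πD²/4 = π(0.282)²/4 = 0.06246 m²; mean velocity V = ṁ/(ρA) = 23.1/(1110 · 0.06246) = 0.3332 m/s.
Reynolds number Re = ρVD/μ = 1110 · 0.3332 · 0.282 / 0.0129 = 8085.
Re > 4000 → turbulent; use the Moody-chart value f = 0.0375.
Darcy-Weisbach: ΔP = f(L/D)(ρV²/2) = 0.0375·(9.17/0.282)·(1110·0.3332²/2) = 0.0375·32.52·61.62 = 75.14 Pa.
ΔP = 75.14 Pa = 0.0751 kPa.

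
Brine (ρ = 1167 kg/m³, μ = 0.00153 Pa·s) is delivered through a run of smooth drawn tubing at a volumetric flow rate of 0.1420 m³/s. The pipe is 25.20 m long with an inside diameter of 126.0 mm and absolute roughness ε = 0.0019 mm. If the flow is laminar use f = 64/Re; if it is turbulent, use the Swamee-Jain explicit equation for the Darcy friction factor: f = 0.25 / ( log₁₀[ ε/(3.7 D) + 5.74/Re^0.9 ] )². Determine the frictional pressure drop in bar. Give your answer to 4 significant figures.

Cross-sectional area A = πD²/4 = π(0.126)²/4 = 0.01247 m²; mean velocity V = Q/A = 0.142/0.01247 = 11.39 m/s.
Reynolds number Re = ρVD/μ = 1167 · 11.39 · 0.126 / 0.00153 = 1.094e+06.
Re > 4000 → turbulent. Relative roughness ε/D = 1.9e-06/0.126 = 1.51e-05. Swamee-Jain: f = 0.25/(log₁₀[1.51e-05/3.7 + 5.74/1.094e+06^0.9])² = 0.25/(log₁₀[4.08e-06 + 2.11e-05])² = 0.25/(-4.6)² = 0.01182.
Darcy-Weisbach: ΔP = f(L/D)(ρV²/2) = 0.01182·(25.2/0.126)·(1167·11.39²/2) = 0.01182·200·7.568e+04 = 1.789e+05 Pa.
ΔP = 1.789e+05 Pa = 1.789 bar.

ΔP ≈ 1.789 bar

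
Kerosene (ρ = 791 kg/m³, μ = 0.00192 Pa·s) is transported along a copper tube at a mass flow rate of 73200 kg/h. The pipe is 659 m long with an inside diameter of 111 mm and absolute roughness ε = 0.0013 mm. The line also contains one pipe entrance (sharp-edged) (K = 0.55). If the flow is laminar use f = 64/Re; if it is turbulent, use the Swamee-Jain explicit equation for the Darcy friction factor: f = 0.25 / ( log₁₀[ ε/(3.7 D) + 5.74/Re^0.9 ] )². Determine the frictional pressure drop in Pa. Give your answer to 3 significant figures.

ṁ = 73200 kg/h = 73200/3600 = 20.33 kg/s.
A = πD²/4 = π(0.111)²/4 = 0.009677 m²; mean velocity V = ṁ/(ρA) = 20.33/(791 · 0.009677) = 2.656 m/s.
Reynolds number Re = ρVD/μ = 791 · 2.656 · 0.111 / 0.00192 = 1.215e+05.
Re > 4000 → turbulent. Relative roughness ε/D = 1.3e-06/0.111 = 1.17e-05. Swamee-Jain: f = 0.25/(log₁₀[1.17e-05/3.7 + 5.74/1.215e+05^0.9])² = 0.25/(log₁₀[3.17e-06 + 0.000152])² = 0.25/(-3.808)² = 0.01724.
Total minor-loss coefficient ΣK = 1·0.55 = 0.55.
ΔP = [f·L/D + ΣK]·(ρV²/2) = [0.01724·659/0.111 + 0.55]·(791·2.656²/2) = [102.3 + 0.55]·2791 = 2.872e+05 Pa.

ΔP ≈ 287000 Pa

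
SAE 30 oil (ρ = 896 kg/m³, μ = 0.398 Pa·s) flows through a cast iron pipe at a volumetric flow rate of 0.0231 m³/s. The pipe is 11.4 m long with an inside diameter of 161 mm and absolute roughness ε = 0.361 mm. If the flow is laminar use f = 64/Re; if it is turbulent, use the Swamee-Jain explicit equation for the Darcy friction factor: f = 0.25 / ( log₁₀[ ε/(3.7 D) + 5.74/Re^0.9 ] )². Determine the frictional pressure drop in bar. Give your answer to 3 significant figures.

ΔP ≈ 0.0636 bar

Cross-sectional area A = πD²/4 = π(0.161)²/4 = 0.02036 m²; mean velocity V = Q/A = 0.0231/0.02036 = 1.135 m/s.
Reynolds number Re = ρVD/μ = 896 · 1.135 · 0.161 / 0.398 = 411.3.
Re < 2300 → laminar flow, so f = 64/Re = 64/411.3 = 0.1556 (the turbulent correlation is not needed).
Darcy-Weisbach: ΔP = f(L/D)(ρV²/2) = 0.1556·(11.4/0.161)·(896·1.135²/2) = 0.1556·70.81·576.8 = 6356 Pa.
ΔP = 6356 Pa = 0.0636 bar.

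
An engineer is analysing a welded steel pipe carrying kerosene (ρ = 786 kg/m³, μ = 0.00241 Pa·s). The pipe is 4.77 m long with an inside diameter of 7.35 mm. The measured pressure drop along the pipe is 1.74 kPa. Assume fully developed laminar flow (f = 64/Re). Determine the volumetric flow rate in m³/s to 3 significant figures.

For laminar flow, f = 64/Re with Re = ρVD/μ, so Darcy-Weisbach reduces to ΔP = 32μLV/D². Solving for V: V = ΔP·D²/(32μL) = 1740·(0.00735)²/(32·0.00241·4.77) = 0.2555 m/s.
Check: Re = ρVD/μ = 786·0.2555·0.00735/0.00241 = 612.5 < 2300, so the laminar assumption holds.
Q = V·A = 0.2555·(π/4·0.00735²) = 1.084e-05 m³/s = 1.08×10^-5 m³/s.

Q ≈ 1.08×10^-5 m³/s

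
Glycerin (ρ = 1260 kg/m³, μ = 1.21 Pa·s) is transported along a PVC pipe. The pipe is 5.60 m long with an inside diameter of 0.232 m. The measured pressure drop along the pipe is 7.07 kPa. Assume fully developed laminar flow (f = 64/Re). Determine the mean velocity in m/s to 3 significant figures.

V ≈ 1.75 m/s

For laminar flow, f = 64/Re with Re = ρVD/μ, so Darcy-Weisbach reduces to ΔP = 32μLV/D². Solving for V: V = ΔP·D²/(32μL) = 7070·(0.232)²/(32·1.21·5.6) = 1.755 m/s.
Check: Re = ρVD/μ = 1260·1.755·0.232/1.21 = 424 < 2300, so the laminar assumption holds.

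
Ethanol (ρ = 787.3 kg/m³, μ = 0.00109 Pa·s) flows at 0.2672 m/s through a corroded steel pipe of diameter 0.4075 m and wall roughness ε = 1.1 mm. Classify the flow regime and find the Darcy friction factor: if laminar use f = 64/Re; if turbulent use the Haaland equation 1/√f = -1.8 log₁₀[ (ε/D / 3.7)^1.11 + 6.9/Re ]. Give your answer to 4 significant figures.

f ≈ 0.02702

Re = ρVD/μ = 787.3·0.2672·0.4075/0.00109 = 7.865e+04.
Re > 4000 → turbulent. ε/D = 0.0011/0.4075 = 0.0027; Haaland: 1/√f = -1.8 log₁₀[0.00033 + 8.77e-05] = 6.083, so f = 0.02702.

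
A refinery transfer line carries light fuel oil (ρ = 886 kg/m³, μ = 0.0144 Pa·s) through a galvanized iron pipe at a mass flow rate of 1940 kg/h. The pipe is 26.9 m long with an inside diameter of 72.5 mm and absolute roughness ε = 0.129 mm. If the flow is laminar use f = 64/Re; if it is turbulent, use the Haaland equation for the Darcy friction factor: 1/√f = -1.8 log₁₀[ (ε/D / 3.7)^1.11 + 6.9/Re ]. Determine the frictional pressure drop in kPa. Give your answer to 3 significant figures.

ΔP ≈ 0.347 kPa

ṁ = 1940 kg/h = 1940/3600 = 0.5389 kg/s.
A = πD²/4 = π(0.0725)²/4 = 0.004128 m²; mean velocity V = ṁ/(ρA) = 0.5389/(886 · 0.004128) = 0.1473 m/s.
Reynolds number Re = ρVD/μ = 886 · 0.1473 · 0.0725 / 0.0144 = 657.2.
Re < 2300 → laminar flow, so f = 64/Re = 64/657.2 = 0.09738 (the turbulent correlation is not needed).
Darcy-Weisbach: ΔP = f(L/D)(ρV²/2) = 0.09738·(26.9/0.0725)·(886·0.1473²/2) = 0.09738·371·9.616 = 347.4 Pa.
ΔP = 347.4 Pa = 0.347 kPa.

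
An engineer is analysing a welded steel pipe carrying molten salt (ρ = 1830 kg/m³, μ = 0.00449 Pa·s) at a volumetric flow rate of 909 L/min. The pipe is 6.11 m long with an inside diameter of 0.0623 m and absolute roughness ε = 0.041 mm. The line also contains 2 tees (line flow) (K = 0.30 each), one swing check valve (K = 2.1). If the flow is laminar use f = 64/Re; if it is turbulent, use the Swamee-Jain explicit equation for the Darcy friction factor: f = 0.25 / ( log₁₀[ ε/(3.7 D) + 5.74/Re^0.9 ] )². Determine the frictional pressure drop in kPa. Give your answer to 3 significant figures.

ΔP ≈ 107 kPa

Q = 909 L/min = 909/60000 = 0.01515 m³/s.
Cross-sectional area A = πD²/4 = π(0.0623)²/4 = 0.003048 m²; mean velocity V = Q/A = 0.01515/0.003048 = 4.97 m/s.
Reynolds number Re = ρVD/μ = 1830 · 4.97 · 0.0623 / 0.00449 = 1.262e+05.
Re > 4000 → turbulent. Relative roughness ε/D = 4.1e-05/0.0623 = 0.000658. Swamee-Jain: f = 0.25/(log₁₀[0.000658/3.7 + 5.74/1.262e+05^0.9])² = 0.25/(log₁₀[0.000178 + 0.000147])² = 0.25/(-3.488)² = 0.02055.
Total minor-loss coefficient ΣK = 2·0.3 + 1·2.1 = 2.7.
ΔP = [f·L/D + ΣK]·(ρV²/2) = [0.02055·6.11/0.0623 + 2.7]·(1830·4.97²/2) = [2.015 + 2.7]·2.26e+04 = 1.066e+05 Pa.
ΔP = 1.066e+05 Pa = 107 kPa.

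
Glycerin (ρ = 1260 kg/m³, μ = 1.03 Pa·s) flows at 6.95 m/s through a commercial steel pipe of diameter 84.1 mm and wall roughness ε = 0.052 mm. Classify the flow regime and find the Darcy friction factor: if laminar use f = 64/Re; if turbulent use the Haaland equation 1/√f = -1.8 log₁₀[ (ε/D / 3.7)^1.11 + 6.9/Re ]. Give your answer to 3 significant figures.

Re = ρVD/μ = 1260·6.95·0.0841/1.03 = 715.
Re < 2300 → laminar, so f = 64/Re = 0.08951 (roughness is irrelevant in laminar flow).

f ≈ 0.0895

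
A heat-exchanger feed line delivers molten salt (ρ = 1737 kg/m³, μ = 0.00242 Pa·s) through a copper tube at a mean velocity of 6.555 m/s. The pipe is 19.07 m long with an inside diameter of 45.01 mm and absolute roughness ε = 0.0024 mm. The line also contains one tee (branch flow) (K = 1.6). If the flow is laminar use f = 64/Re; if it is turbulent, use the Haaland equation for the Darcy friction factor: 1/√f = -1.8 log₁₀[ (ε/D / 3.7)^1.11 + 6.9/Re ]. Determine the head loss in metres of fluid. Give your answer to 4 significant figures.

h_f ≈ 18.07 m

Reynolds number Re = ρVD/μ = 1737 · 6.555 · 0.04501 / 0.00242 = 2.118e+05.
Re > 4000 → turbulent. Relative roughness ε/D = 2.4e-06/0.04501 = 5.33e-05. Haaland: 1/√f = -1.8 log₁₀[(5.33e-05/3.7)^1.11 + 6.9/2.118e+05] = -1.8 log₁₀[4.23e-06 + 3.26e-05] = 7.981, so f = 0.0157.
Total minor-loss coefficient ΣK = 1·1.6 = 1.6.
ΔP = [f·L/D + ΣK]·(ρV²/2) = [0.0157·19.07/0.04501 + 1.6]·(1737·6.555²/2) = [6.651 + 1.6]·3.732e+04 = 3.079e+05 Pa.
Head loss h_f = ΔP/(ρg) = 3.079e+05/(1737·9.81) = 18.07 m.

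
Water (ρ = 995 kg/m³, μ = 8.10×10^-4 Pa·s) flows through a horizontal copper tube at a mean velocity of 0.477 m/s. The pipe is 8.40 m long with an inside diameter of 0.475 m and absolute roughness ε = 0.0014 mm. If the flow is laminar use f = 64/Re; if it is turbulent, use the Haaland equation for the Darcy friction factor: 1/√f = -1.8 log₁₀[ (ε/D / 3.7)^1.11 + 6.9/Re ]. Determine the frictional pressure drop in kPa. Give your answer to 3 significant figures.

ΔP ≈ 0.0292 kPa

Reynolds number Re = ρVD/μ = 995 · 0.477 · 0.475 / 0.00081 = 2.783e+05.
Re > 4000 → turbulent. Relative roughness ε/D = 1.4e-06/0.475 = 2.95e-06. Haaland: 1/√f = -1.8 log₁₀[(2.95e-06/3.7)^1.11 + 6.9/2.783e+05] = -1.8 log₁₀[1.7e-07 + 2.48e-05] = 8.285, so f = 0.01457.
Darcy-Weisbach: ΔP = f(L/D)(ρV²/2) = 0.01457·(8.4/0.475)·(995·0.477²/2) = 0.01457·17.68·113.2 = 29.16 Pa.
ΔP = 29.16 Pa = 0.0292 kPa.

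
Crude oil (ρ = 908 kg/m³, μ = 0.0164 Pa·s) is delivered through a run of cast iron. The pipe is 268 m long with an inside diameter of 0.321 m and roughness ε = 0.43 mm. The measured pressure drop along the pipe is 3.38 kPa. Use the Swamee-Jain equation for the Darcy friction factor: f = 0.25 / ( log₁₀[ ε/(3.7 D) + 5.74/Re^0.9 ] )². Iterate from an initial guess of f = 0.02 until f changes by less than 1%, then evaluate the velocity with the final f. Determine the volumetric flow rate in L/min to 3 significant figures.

Q ≈ 2490 L/min

Rearranging Darcy-Weisbach: V = √(2·ΔP·D/(f·L·ρ)). With ε/D = 0.00043/0.321 = 0.00134, iterate starting from f = 0.02:
  f = 0.02 → V = √(2·3380·0.321/(0.02·268·908)) = 0.6677 m/s; Re = ρVD/μ = 1.187e+04; f → 0.03197
  f = 0.03197 → V = 0.5281 m/s; Re = 9386; f → 0.03369
  f = 0.03369 → V = 0.5144 m/s; Re = 9143; f → 0.0339
Converged (Δf/f < 1%). With the final f = 0.0339: V = √(2·3380·0.321/(0.0339·268·908)) = 0.5129 m/s.
Q = V·A = 0.5129·(π/4·0.321²) = 0.04151 m³/s = 2490 L/min.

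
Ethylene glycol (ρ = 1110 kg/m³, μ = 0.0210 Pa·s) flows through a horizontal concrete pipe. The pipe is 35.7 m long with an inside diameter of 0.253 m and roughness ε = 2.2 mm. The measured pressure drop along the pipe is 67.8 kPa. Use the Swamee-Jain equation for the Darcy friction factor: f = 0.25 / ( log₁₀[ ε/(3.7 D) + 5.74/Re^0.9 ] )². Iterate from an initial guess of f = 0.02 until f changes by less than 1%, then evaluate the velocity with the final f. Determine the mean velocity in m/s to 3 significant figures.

Rearranging Darcy-Weisbach: V = √(2·ΔP·D/(f·L·ρ)). With ε/D = 0.0022/0.253 = 0.0087, iterate starting from f = 0.02:
  f = 0.02 → V = √(2·6.78e+04·0.253/(0.02·35.7·1110)) = 6.579 m/s; Re = ρVD/μ = 8.798e+04; f → 0.03719
  f = 0.03719 → V = 4.825 m/s; Re = 6.452e+04; f → 0.03751
Converged (Δf/f < 1%). With the final f = 0.03751: V = √(2·6.78e+04·0.253/(0.03751·35.7·1110)) = 4.804 m/s.

V ≈ 4.80 m/s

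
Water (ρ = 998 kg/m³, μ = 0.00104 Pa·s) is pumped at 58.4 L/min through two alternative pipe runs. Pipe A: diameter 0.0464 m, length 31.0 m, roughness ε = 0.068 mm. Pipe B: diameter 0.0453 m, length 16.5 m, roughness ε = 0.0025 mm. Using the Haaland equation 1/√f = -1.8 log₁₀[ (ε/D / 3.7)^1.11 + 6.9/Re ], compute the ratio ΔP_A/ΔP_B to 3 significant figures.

ΔP_A/ΔP_B ≈ 1.88

Pipe A: V = Q/A = 0.0009733/0.001691 = 0.5756 m/s; Re = 2.563e+04; ε/D = 0.00147; Haaland → f = 0.02734; ΔP_A = f(L/D)(ρV²/2) = 3020 Pa.
Pipe B: V = Q/A = 0.0009733/0.001612 = 0.6039 m/s; Re = 2.625e+04; ε/D = 5.52e-05; Haaland → f = 0.02417; ΔP_B = f(L/D)(ρV²/2) = 1602 Pa.
ΔP_A/ΔP_B = 3020/1602 = 1.88.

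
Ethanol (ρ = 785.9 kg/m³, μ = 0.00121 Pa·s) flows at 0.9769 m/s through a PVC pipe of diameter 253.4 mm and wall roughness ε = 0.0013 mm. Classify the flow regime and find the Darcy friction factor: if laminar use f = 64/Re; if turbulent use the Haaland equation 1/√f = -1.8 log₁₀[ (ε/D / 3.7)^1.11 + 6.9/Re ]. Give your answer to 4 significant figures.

Re = ρVD/μ = 785.9·0.9769·0.2534/0.00121 = 1.608e+05.
Re > 4000 → turbulent. ε/D = 1.3e-06/0.2534 = 5.13e-06; Haaland: 1/√f = -1.8 log₁₀[3.14e-07 + 4.29e-05] = 7.856, so f = 0.0162.

f ≈ 0.01620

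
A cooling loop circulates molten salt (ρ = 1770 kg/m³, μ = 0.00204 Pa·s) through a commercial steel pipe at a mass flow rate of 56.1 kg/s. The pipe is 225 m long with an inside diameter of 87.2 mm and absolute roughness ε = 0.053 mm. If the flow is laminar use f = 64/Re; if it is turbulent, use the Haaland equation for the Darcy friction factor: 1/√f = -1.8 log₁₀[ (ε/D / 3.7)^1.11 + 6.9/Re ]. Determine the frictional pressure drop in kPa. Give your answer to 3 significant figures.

A = πD²/4 = π(0.0872)²/4 = 0.005972 m²; mean velocity V = ṁ/(ρA) = 56.1/(1770 · 0.005972) = 5.307 m/s.
Reynolds number Re = ρVD/μ = 1770 · 5.307 · 0.0872 / 0.00204 = 4.015e+05.
Re > 4000 → turbulent. Relative roughness ε/D = 5.3e-05/0.0872 = 0.000608. Haaland: 1/√f = -1.8 log₁₀[(0.000608/3.7)^1.11 + 6.9/4.015e+05] = -1.8 log₁₀[6.3e-05 + 1.72e-05] = 7.373, so f = 0.0184.
Darcy-Weisbach: ΔP = f(L/D)(ρV²/2) = 0.0184·(225/0.0872)·(1770·5.307²/2) = 0.0184·2580·2.493e+04 = 1.183e+06 Pa.
ΔP = 1.183e+06 Pa = 1180 kPa.

ΔP ≈ 1180 kPa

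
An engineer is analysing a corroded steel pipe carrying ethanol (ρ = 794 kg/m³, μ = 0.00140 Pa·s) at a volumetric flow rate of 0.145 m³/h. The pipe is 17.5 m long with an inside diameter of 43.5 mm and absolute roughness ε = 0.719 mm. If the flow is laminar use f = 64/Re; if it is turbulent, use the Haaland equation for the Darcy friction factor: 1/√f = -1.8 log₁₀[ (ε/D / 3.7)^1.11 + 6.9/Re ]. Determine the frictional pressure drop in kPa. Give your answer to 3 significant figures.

ΔP ≈ 0.0112 kPa

Q = 0.145 m³/h = 0.145/3600 = 4.028e-05 m³/s.
Cross-sectional area A = πD²/4 = π(0.0435)²/4 = 0.001486 m²; mean velocity V = Q/A = 4.028e-05/0.001486 = 0.0271 m/s.
Reynolds number Re = ρVD/μ = 794 · 0.0271 · 0.0435 / 0.0014 = 668.6.
Re < 2300 → laminar flow, so f = 64/Re = 64/668.6 = 0.09572 (the turbulent correlation is not needed).
Darcy-Weisbach: ΔP = f(L/D)(ρV²/2) = 0.09572·(17.5/0.0435)·(794·0.0271²/2) = 0.09572·402.3·0.2916 = 11.23 Pa.
ΔP = 11.23 Pa = 0.0112 kPa.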